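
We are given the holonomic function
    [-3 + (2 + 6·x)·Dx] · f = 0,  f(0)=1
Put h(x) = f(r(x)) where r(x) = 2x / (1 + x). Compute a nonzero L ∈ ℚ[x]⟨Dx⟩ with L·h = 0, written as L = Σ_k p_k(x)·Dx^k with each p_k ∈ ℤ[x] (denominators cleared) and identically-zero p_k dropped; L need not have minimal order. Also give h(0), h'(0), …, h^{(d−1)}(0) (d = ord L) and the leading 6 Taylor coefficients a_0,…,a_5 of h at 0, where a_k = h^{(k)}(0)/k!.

f: a_k = 1, 3/2, -9/8, 27/16, -405/128, 1701/256, …
Substitute x→r, Dx→(1/r')Dx; clear ⇒ L₀.
L = -3 + (1 + 8·x + 7·x^2)·Dx  (order 1).
h: a_k = 1, 3, -15/2, 51/2, -861/8, 4137/8, …
ICs: h(0) = 1.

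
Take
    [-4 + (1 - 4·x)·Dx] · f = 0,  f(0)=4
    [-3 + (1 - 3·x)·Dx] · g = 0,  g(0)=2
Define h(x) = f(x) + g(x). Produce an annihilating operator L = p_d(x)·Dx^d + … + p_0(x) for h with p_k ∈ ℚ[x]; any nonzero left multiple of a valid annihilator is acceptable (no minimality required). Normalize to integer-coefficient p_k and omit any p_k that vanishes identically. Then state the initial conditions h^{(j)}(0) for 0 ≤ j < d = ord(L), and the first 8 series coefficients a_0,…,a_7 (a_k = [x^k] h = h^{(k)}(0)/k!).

f: a_k = 4, 16, 64, 256, 1024, 4096, 16384, 65536, …
g: a_k = 2, 6, 18, 54, 162, 486, 1458, 4374, …
L₀ := lclm(L_f,L_g); ord L₀ ≤ 1+1.
L = -24 + (14 - 48·x)·Dx + (-1 + 7·x - 12·x^2)·Dx^2  (order 2).
h: a_k = 6, 22, 82, 310, 1186, 4582, 17842, 69910, …
ICs: h(0) = 6, h′(0) = 22.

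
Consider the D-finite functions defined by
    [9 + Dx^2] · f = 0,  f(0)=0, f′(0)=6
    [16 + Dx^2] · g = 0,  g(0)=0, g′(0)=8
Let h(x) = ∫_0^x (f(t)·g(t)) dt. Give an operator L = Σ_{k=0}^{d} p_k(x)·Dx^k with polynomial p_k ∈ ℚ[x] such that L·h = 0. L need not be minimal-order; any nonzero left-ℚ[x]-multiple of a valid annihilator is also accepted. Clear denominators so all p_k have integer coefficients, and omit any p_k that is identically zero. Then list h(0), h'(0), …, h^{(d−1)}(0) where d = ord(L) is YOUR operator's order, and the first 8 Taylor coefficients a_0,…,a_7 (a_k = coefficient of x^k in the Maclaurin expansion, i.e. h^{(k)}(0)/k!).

f: a_k = 0, 6, 0, -9, 0, 81/20, 0, -243/280, …
g: a_k = 0, 8, 0, -64/3, 0, 256/15, 0, -2048/315, …
Sym-product of L_f,L_g gives L₀ (≤ ord 4).
∫: right-multiply L₀ by Dx.
L = 49·Dx + 50·Dx^3 + Dx^5  (order 5).
h: a_k = 0, 0, 0, 16, 0, -40, 0, 1634/35, …
ICs: h(0) = 0, h′(0) = 0, h′′(0) = 0, h′′′(0) = 96, h′′′′(0) = 0.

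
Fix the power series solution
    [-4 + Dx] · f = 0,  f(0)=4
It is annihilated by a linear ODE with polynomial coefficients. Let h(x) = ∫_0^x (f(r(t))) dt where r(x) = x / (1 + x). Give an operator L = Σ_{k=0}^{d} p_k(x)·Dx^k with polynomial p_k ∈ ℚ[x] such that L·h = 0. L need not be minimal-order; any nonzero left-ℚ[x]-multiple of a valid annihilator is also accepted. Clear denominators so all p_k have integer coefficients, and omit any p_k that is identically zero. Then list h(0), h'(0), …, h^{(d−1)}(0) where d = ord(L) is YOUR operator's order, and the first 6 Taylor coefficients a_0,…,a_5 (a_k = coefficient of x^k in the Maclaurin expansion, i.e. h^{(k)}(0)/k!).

f: a_k = 4, 16, 32, 128/3, 128/3, 512/15, …
f∘r: x↦r, Dx↦Dx/r' in L_f ⇒ L₀.
h=∫h₀ ⇒ L = L₀·Dx.
L = -4·Dx + (1 + 2·x + x^2)·Dx^2  (order 2).
h: a_k = 0, 4, 8, 16/3, -4/3, -16/15, …
ICs: h(0) = 0, h′(0) = 4.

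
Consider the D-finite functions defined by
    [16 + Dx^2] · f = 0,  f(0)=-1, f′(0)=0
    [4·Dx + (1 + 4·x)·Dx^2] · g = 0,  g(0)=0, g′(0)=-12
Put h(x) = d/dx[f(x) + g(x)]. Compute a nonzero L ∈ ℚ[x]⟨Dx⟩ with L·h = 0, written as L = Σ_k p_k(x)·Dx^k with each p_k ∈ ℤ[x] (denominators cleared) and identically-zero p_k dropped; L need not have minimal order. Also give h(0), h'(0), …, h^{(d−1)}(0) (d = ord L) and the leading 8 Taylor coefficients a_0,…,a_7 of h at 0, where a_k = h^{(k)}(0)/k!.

f: a_k = -1, 0, 8, 0, -32/3, 0, 256/45, 0, …
g: a_k = 0, -12, 24, -64, 192, -3072/5, 2048, -49152/7, …
Weyl lclm of L_f,L_g ⇒ L₀ (ord ≤ 4).
h₀' ⇒ L via d/dx closure of L₀.
L = (448 + 512·x + 1024·x^2) + (48 + 320·x + 768·x^2 + 1024·x^3)·Dx + (28 + 32·x + 64·x^2)·Dx^2 + (3 + 20·x + 48·x^2 + 64·x^3)·Dx^3  (order 3).
h: a_k = -12, 64, -192, 2176/3, -3072, 184832/15, -49152, 61927424/315, …
ICs: h(0) = -12, h′(0) = 64, h′′(0) = -384.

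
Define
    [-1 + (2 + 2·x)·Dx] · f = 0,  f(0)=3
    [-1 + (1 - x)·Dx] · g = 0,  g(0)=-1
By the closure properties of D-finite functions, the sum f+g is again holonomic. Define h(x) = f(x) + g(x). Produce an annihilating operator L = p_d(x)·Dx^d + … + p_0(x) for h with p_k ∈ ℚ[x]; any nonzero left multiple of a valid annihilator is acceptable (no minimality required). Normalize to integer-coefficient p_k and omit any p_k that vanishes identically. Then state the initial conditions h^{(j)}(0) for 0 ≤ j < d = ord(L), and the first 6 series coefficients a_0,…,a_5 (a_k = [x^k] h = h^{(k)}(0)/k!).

L = (5 + 3·x) + (-9 - 14·x - 9·x^2)·Dx + (2 + 6·x - 2·x^2 - 6·x^3)·Dx^2  (order 2).
h: a_k = 2, 1/2, -11/8, -13/16, -143/128, -235/256, …
ICs: h(0) = 2, h′(0) = 1/2.

f: a_k = 3, 3/2, -3/8, 3/16, -15/128, 21/256, …
g: a_k = -1, -1, -1, -1, -1, -1, …
Weyl lclm of L_f,L_g ⇒ L₀ (ord ≤ 2).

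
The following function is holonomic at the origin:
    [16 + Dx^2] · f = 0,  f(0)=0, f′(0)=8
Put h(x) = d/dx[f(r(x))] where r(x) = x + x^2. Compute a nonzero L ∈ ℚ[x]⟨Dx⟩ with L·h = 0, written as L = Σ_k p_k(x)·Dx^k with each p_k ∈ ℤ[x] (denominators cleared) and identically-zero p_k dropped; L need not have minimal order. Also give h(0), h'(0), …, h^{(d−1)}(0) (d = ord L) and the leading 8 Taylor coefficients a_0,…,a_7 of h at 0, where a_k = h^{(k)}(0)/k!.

f: a_k = 0, 8, 0, -64/3, 0, 256/15, 0, -2048/315, …
f∘r: x↦r, Dx↦Dx/r' in L_f ⇒ L₀.
h₀' ⇒ L via d/dx closure of L₀.
L = (28 + 128·x + 384·x^2 + 512·x^3 + 256·x^4) + (-6 - 12·x)·Dx + (1 + 4·x + 4·x^2)·Dx^2  (order 2).
h: a_k = 8, 16, -64, -256, -704/3, 384, 51712/45, 45056/45, …
ICs: h(0) = 8, h′(0) = 16.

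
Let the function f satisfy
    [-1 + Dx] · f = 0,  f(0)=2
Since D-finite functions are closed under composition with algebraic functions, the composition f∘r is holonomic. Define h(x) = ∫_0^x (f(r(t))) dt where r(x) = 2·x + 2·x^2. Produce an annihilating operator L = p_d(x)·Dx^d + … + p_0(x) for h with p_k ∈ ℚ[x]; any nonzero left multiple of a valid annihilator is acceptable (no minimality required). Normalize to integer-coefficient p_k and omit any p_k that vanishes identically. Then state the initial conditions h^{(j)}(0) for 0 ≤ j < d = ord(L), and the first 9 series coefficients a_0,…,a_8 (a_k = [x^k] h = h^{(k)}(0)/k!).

L = (-2 - 4·x)·Dx + Dx^2  (order 2).
h: a_k = 0, 2, 2, 8/3, 8/3, 8/3, 104/45, 608/315, 464/315, …
ICs: h(0) = 0, h′(0) = 2.

f: a_k = 2, 2, 1, 1/3, 1/12, 1/60, 1/360, 1/2520, 1/20160, …
f∘r: x↦r, Dx↦Dx/r' in L_f ⇒ L₀.
h=∫₀ˣh₀: take L = L₀·Dx.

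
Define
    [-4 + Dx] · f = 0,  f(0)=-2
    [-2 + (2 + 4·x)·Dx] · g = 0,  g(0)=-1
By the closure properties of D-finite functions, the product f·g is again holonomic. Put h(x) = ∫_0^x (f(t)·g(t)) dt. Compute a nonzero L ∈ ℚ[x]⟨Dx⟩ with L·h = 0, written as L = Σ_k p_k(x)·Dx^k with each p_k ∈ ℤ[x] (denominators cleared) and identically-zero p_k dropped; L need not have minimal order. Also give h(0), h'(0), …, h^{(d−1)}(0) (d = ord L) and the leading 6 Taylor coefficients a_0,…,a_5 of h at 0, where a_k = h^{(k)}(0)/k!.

L = (-5 - 8·x)·Dx + (1 + 2·x)·Dx^2  (order 2).
h: a_k = 0, 2, 5, 23/3, 103/12, 449/60, …
ICs: h(0) = 0, h′(0) = 2.

f: a_k = -2, -8, -16, -64/3, -64/3, -256/15, …
g: a_k = -1, -1, 1/2, -1/2, 5/8, -7/8, …
L₀ := L_f ⊗_s L_g (sym. prod.), ord ≤ 1.
Integrate: L := L₀·Dx.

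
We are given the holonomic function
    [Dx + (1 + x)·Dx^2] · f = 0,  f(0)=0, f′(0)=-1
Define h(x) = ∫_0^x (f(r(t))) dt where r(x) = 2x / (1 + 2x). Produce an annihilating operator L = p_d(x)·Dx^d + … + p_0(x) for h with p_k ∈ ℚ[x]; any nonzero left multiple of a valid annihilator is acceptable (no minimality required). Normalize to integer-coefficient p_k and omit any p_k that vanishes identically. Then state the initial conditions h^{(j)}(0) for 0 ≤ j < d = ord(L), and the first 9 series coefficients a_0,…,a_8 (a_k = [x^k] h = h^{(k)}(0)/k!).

f: a_k = 0, -1, 1/2, -1/3, 1/4, -1/5, 1/6, -1/7, 1/8, …
f∘r: x↦r, Dx↦Dx/r' in L_f ⇒ L₀.
h=∫h₀ ⇒ L = L₀·Dx.
L = (6 + 16·x)·Dx^2 + (1 + 6·x + 8·x^2)·Dx^3  (order 3).
h: a_k = 0, 0, -1, 2, -14/3, 12, -496/15, 96, -2032/7, …
ICs: h(0) = 0, h′(0) = 0, h′′(0) = -2.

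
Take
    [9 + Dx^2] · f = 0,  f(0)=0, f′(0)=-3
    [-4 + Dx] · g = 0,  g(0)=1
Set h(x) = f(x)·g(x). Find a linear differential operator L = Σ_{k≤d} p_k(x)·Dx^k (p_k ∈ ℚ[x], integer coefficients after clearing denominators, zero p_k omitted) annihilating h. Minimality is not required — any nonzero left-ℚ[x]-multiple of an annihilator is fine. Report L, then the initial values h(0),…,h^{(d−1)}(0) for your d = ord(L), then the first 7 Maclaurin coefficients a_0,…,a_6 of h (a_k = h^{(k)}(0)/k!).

f: a_k = 0, -3, 0, 9/2, 0, -81/40, 0, …
g: a_k = 1, 4, 8, 32/3, 32/3, 128/15, 256/45, …
f·g: L₀ = L_f ⊗_s L_g, ord ≤ 2·1.
L = 25 - 8·Dx + Dx^2  (order 2).
h: a_k = 0, -3, -12, -39/2, -14, 79/40, 143/10, …
ICs: h(0) = 0, h′(0) = -3.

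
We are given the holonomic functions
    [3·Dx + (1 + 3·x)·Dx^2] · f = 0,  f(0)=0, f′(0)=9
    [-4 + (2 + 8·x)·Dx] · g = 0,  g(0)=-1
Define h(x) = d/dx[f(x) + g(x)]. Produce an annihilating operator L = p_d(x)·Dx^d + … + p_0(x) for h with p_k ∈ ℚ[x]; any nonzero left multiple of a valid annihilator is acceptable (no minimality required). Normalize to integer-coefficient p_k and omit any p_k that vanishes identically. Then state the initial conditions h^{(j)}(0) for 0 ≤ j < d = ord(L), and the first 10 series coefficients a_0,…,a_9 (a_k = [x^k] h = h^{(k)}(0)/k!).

L = 36·x + (6 + 72·x + 180·x^2)·Dx + (1 + 13·x + 54·x^2 + 72·x^3)·Dx^2  (order 2).
h: a_k = 7, -23, 69, -203, 589, -1683, 4713, -12819, 33309, -79907, …
ICs: h(0) = 7, h′(0) = -23.

f: a_k = 0, 9, -27/2, 27, -243/4, 729/5, -729/2, 6561/7, -19683/8, 6561, …
g: a_k = -1, -2, 2, -4, 10, -28, 84, -264, 858, -2860, …
f+g: L₀ = lclm(L_f,L_g), ord ≤ 2+1.
Derive L from L₀ (diff closure).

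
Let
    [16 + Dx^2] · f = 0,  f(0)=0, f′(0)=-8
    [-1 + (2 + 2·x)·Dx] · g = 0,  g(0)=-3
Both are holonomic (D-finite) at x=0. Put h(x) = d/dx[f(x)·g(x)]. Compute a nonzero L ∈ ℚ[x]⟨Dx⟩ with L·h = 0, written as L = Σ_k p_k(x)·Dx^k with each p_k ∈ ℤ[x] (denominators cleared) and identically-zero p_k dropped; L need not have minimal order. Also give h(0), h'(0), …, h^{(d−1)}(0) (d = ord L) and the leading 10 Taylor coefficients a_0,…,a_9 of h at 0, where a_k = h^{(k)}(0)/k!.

L = (4733 + 17664·x + 25216·x^2 + 16384·x^3 + 4096·x^4) + (-244 - 756·x - 768·x^2 - 256·x^3)·Dx + (268 + 1048·x + 1548·x^2 + 1024·x^3 + 256·x^4)·Dx^2  (order 2).
h: a_k = 24, 24, -201, -122, 4661/16, 10683/80, -64235/384, -212773/3360, 4467413/86016, 1745959/110592, …
ICs: h(0) = 24, h′(0) = 24.

f: a_k = 0, -8, 0, 64/3, 0, -256/15, 0, 2048/315, 0, -4096/2835, …
g: a_k = -3, -3/2, 3/8, -3/16, 15/128, -21/256, 63/1024, -99/2048, 1287/32768, -2145/65536, …
h₀=f·g: eliminate ⇒ L₀, order ≤ 2·1.
h₀' ⇒ L via d/dx closure of L₀.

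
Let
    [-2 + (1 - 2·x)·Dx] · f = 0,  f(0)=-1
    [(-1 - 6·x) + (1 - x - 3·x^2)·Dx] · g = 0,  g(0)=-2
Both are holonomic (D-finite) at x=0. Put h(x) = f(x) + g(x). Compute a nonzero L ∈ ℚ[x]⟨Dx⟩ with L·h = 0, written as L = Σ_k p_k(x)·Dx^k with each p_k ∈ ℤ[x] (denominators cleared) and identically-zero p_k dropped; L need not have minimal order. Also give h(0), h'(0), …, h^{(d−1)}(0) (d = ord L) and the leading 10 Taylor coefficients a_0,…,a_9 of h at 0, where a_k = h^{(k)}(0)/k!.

L = (8 - 36·x + 108·x^2 - 72·x^3) + (-2·x - 54·x^2 + 192·x^3 - 144·x^4)·Dx + (-1 + 9·x - 23·x^2 + 6·x^3 + 42·x^4 - 36·x^5)·Dx^2  (order 2).
h: a_k = -3, -4, -12, -22, -54, -112, -258, -562, -1272, -2830, …
ICs: h(0) = -3, h′(0) = -4.

f: a_k = -1, -2, -4, -8, -16, -32, -64, -128, -256, -512, …
g: a_k = -2, -2, -8, -14, -38, -80, -194, -434, -1016, -2318, …
h₀=f+g: left-lcm gives L₀, ord ≤ 2.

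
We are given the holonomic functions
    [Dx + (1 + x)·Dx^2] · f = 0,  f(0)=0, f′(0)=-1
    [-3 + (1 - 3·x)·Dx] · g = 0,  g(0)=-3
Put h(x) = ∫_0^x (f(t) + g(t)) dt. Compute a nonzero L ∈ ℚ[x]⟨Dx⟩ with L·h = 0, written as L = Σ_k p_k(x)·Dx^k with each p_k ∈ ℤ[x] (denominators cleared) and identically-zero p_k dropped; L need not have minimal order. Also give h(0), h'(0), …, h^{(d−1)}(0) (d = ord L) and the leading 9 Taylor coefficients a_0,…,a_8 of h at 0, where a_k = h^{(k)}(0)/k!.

f: a_k = 0, -1, 1/2, -1/3, 1/4, -1/5, 1/6, -1/7, 1/8, …
g: a_k = -3, -9, -27, -81, -243, -729, -2187, -6561, -19683, …
L₀ := lclm(L_f,L_g); ord L₀ ≤ 2+1.
Integrate: L := L₀·Dx.
L = (-66 - 18·x)·Dx^2 + (-52 - 120·x - 36·x^2)·Dx^3 + (7 - 11·x - 27·x^2 - 9·x^3)·Dx^4  (order 4).
h: a_k = 0, -3, -5, -53/6, -61/3, -971/20, -1823/15, -13121/42, -5741/7, …
ICs: h(0) = 0, h′(0) = -3, h′′(0) = -10, h′′′(0) = -53.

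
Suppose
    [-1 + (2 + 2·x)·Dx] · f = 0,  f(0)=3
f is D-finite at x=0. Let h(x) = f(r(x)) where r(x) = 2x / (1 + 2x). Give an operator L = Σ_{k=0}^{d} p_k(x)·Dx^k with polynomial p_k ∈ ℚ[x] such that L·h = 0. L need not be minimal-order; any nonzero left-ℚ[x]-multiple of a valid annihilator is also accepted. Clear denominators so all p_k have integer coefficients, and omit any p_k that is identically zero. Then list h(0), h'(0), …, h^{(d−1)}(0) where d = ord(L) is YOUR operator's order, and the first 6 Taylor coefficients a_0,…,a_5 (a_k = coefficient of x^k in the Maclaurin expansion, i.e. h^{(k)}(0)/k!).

f: a_k = 3, 3/2, -3/8, 3/16, -15/128, 21/256, …
L₀ from L_f via x↦r, Dx↦r'^{-1}Dx.
L = -1 + (1 + 6·x + 8·x^2)·Dx  (order 1).
h: a_k = 3, 3, -15/2, 39/2, -423/8, 1197/8, …
ICs: h(0) = 3.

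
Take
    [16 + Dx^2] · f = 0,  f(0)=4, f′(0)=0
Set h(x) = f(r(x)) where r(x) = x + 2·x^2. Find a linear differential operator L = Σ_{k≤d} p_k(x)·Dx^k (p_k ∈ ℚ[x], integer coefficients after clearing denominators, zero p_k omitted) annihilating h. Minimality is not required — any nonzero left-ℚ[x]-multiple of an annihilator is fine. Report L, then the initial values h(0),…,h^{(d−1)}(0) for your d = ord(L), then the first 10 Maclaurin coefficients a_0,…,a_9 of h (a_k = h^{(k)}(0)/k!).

L = (16 + 192·x + 768·x^2 + 1024·x^3) - 4·Dx + (1 + 4·x)·Dx^2  (order 2).
h: a_k = 4, 0, -32, -128, -256/3, 1024/3, 45056/45, 16384/15, -212992/315, -1114112/315, …
ICs: h(0) = 4, h′(0) = 0.

f: a_k = 4, 0, -32, 0, 128/3, 0, -1024/45, 0, 2048/315, 0, …
h₀=f(r): pull back L_f along r ⇒ L₀.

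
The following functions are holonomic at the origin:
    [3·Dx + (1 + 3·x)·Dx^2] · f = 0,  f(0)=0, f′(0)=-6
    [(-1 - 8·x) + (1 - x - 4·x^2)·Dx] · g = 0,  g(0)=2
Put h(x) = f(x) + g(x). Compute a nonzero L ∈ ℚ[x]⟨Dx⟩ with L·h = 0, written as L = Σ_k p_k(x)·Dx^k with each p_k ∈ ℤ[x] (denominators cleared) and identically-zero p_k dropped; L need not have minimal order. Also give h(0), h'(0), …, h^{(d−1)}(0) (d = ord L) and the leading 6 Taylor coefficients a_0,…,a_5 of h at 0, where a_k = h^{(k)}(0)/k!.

f: a_k = 0, -6, 9, -18, 81/2, -486/5, …
g: a_k = 2, 2, 10, 18, 58, 130, …
h₀=f+g: left-lcm gives L₀, ord ≤ 3.
L = (-342 - 2178·x - 6624·x^2 - 6336·x^3 - 6912·x^4)·Dx + (-36 - 696·x - 4356·x^2 - 10176·x^3 - 12960·x^4 - 11520·x^5)·Dx^2 + (13 + 101·x + 191·x^2 - 225·x^3 - 1440·x^4 - 2928·x^5 - 2304·x^6)·Dx^3  (order 3).
h: a_k = 2, -4, 19, 0, 197/2, 164/5, …
ICs: h(0) = 2, h′(0) = -4, h′′(0) = 38.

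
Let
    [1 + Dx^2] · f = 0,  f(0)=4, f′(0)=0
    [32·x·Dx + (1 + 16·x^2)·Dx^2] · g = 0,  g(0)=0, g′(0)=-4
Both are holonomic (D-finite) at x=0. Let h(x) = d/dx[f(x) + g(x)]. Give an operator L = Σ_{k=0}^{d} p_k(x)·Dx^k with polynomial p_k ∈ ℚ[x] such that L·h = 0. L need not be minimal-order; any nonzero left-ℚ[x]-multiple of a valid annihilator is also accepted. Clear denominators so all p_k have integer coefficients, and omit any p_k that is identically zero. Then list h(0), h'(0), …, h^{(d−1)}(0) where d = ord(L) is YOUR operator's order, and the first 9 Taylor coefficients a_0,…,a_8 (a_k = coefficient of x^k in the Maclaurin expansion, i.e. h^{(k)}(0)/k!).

L = (-6112·x + 99328·x^3 + 8192·x^5) + (-31 + 1072·x^2 + 25344·x^4 + 4096·x^6)·Dx + (-6112·x + 99328·x^3 + 8192·x^5)·Dx^2 + (-31 + 1072·x^2 + 25344·x^4 + 4096·x^6)·Dx^3  (order 3).
h: a_k = -4, -4, 64, 2/3, -1024, -1/30, 16384, 1/1260, -262144, …
ICs: h(0) = -4, h′(0) = -4, h′′(0) = 128.

f: a_k = 4, 0, -2, 0, 1/6, 0, -1/180, 0, 1/10080, …
g: a_k = 0, -4, 0, 64/3, 0, -1024/5, 0, 16384/7, 0, …
Sum ⇒ L₀ = lclm(L_f,L_g) in ℚ(x)⟨Dx⟩.
Derive L from L₀ (diff closure).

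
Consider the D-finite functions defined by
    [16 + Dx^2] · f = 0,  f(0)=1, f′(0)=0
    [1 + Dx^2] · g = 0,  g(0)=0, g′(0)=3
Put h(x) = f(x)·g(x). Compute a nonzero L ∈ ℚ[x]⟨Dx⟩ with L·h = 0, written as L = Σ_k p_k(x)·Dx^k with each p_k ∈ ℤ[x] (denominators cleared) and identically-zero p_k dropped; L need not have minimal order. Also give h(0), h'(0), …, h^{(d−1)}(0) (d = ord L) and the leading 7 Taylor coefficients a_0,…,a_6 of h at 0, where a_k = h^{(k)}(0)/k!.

f: a_k = 1, 0, -8, 0, 32/3, 0, -256/45, …
g: a_k = 0, 3, 0, -1/2, 0, 1/40, 0, …
L₀ := L_f ⊗_s L_g (sym. prod.), ord ≤ 4.
L = 225 + 34·Dx^2 + Dx^4  (order 4).
h: a_k = 0, 3, 0, -49/2, 0, 1441/40, 0, …
ICs: h(0) = 0, h′(0) = 3, h′′(0) = 0, h′′′(0) = -147.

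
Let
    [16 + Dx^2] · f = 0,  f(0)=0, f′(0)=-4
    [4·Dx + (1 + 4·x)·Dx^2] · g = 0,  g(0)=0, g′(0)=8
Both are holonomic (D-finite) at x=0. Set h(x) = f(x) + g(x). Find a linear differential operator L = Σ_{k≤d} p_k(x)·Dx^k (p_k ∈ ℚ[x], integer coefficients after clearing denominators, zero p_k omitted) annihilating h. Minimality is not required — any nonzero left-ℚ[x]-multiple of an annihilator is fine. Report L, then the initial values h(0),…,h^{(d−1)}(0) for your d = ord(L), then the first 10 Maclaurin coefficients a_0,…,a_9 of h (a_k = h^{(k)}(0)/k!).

f: a_k = 0, -4, 0, 32/3, 0, -128/15, 0, 1024/315, 0, -2048/2835, …
g: a_k = 0, 8, -16, 128/3, -128, 2048/5, -4096/3, 32768/7, -16384, 524288/9, …
Weyl lclm of L_f,L_g ⇒ L₀ (ord ≤ 4).
L = (448 + 512·x + 1024·x^2)·Dx + (48 + 320·x + 768·x^2 + 1024·x^3)·Dx^2 + (28 + 32·x + 64·x^2)·Dx^3 + (3 + 20·x + 48·x^2 + 64·x^3)·Dx^4  (order 4).
h: a_k = 0, 4, -16, 160/3, -128, 6016/15, -4096/3, 1475584/315, -16384, 165148672/2835, …
ICs: h(0) = 0, h′(0) = 4, h′′(0) = -32, h′′′(0) = 320.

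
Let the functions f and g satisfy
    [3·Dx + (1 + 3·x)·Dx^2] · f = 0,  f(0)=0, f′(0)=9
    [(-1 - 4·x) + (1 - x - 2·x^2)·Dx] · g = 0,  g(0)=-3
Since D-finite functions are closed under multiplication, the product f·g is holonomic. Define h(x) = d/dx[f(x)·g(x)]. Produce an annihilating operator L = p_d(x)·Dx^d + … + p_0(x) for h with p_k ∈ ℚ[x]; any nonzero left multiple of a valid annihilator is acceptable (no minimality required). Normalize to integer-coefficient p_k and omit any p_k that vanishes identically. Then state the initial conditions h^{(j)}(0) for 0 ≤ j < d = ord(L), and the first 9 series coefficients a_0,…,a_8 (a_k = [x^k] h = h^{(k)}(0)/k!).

L = (192 + 756·x + 1296·x^2) + (3 + 165·x + 864·x^2 + 1008·x^3)·Dx + (-7 - 38·x - 13·x^2 + 162·x^3 + 144·x^4)·Dx^2  (order 2).
h: a_k = -27, 27, -729/2, 351, -11853/4, 40581/10, -464913/20, 303129/7, -52697223/280, …
ICs: h(0) = -27, h′(0) = 27.

f: a_k = 0, 9, -27/2, 27, -243/4, 729/5, -729/2, 6561/7, -19683/8, …
g: a_k = -3, -3, -9, -15, -33, -63, -129, -255, -513, …
Product ⇒ symmetric product L₀, ord ≤ 2.
Derive L from L₀ (diff closure).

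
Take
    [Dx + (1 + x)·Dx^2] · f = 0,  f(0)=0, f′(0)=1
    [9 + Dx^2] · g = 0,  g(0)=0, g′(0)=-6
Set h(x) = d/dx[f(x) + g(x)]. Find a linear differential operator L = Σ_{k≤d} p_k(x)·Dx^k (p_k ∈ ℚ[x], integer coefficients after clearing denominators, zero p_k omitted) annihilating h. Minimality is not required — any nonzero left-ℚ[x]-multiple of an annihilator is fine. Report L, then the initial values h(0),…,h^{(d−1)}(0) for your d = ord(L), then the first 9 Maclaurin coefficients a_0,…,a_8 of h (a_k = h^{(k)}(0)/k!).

L = (135 + 162·x + 81·x^2) + (99 + 261·x + 243·x^2 + 81·x^3)·Dx + (15 + 18·x + 9·x^2)·Dx^2 + (11 + 29·x + 27·x^2 + 9·x^3)·Dx^3  (order 3).
h: a_k = -5, -1, 28, -1, -77/4, -1, 283/40, -1, 53/2240, …
ICs: h(0) = -5, h′(0) = -1, h′′(0) = 56.

f: a_k = 0, 1, -1/2, 1/3, -1/4, 1/5, -1/6, 1/7, -1/8, …
g: a_k = 0, -6, 0, 9, 0, -81/20, 0, 243/280, 0, …
h₀=f+g: left-lcm gives L₀, ord ≤ 4.
h₀' ⇒ L via d/dx closure of L₀.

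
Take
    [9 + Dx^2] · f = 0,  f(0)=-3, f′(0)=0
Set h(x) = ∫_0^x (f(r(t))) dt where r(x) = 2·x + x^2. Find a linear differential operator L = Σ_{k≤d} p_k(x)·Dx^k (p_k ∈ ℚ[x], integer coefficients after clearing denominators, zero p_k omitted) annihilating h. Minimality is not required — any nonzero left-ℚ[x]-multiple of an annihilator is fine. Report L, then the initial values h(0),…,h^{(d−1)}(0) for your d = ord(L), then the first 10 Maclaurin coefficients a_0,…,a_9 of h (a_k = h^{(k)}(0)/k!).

L = (36 + 108·x + 108·x^2 + 36·x^3)·Dx - Dx^2 + (1 + x)·Dx^3  (order 3).
h: a_k = 0, -3, 0, 18, 27/2, -297/10, -54, -243/35, 2511/40, 18477/280, …
ICs: h(0) = 0, h′(0) = -3, h′′(0) = 0.

f: a_k = -3, 0, 27/2, 0, -81/8, 0, 243/80, 0, -2187/4480, 0, …
h₀=f(r): pull back L_f along r ⇒ L₀.
Integrate: L := L₀·Dx.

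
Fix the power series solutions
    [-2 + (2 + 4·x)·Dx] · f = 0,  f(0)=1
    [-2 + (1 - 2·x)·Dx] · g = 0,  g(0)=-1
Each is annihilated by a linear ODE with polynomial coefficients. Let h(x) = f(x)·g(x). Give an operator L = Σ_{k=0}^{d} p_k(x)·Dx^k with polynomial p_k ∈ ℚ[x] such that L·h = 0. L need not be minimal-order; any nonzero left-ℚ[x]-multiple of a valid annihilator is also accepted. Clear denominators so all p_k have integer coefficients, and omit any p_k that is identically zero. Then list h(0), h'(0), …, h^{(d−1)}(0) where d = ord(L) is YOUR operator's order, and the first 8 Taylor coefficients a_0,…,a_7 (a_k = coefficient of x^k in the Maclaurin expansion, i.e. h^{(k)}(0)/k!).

L = (3 + 2·x) + (-1 + 4·x^2)·Dx  (order 1).
h: a_k = -1, -3, -11/2, -23/2, -179/8, -365/8, -1439/16, -2911/16, …
ICs: h(0) = -1.

f: a_k = 1, 1, -1/2, 1/2, -5/8, 7/8, -21/16, 33/16, …
g: a_k = -1, -2, -4, -8, -16, -32, -64, -128, …
Sym-product of L_f,L_g gives L₀ (≤ ord 1).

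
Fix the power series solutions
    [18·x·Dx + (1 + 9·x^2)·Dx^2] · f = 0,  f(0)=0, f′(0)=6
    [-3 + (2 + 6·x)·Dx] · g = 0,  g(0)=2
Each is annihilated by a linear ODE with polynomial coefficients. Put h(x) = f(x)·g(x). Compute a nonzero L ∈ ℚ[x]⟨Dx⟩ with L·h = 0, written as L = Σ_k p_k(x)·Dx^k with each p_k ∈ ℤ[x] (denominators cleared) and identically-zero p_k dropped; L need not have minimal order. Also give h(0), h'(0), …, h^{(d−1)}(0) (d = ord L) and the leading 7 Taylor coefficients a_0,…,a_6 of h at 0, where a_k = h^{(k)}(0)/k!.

L = (27 - 108·x - 81·x^2) + (-12 + 36·x + 324·x^2 + 324·x^3)·Dx + (4 + 24·x + 72·x^2 + 216·x^3 + 324·x^4)·Dx^2  (order 2).
h: a_k = 0, 12, 18, -99/2, -135/4, 31509/160, 99387/320, …
ICs: h(0) = 0, h′(0) = 12.

f: a_k = 0, 6, 0, -18, 0, 486/5, 0, …
g: a_k = 2, 3, -9/4, 27/8, -405/64, 1701/128, -15309/512, …
Product ⇒ symmetric product L₀, ord ≤ 2.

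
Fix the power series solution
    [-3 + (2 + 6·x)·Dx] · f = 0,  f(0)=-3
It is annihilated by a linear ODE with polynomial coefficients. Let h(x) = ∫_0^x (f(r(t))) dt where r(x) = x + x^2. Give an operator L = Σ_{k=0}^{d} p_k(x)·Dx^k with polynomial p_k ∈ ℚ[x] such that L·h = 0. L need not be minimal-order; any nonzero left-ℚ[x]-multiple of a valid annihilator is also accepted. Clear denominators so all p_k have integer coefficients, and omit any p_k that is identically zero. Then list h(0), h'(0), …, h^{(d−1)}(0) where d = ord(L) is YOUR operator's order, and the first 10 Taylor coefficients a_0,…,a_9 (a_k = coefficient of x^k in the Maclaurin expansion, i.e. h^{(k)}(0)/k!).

L = (-3 - 6·x)·Dx + (2 + 6·x + 6·x^2)·Dx^2  (order 2).
h: a_k = 0, -3, -9/4, -3/8, 27/64, -297/640, 243/512, -2997/7168, 4131/16384, 2079/32768, …
ICs: h(0) = 0, h′(0) = -3.

f: a_k = -3, -9/2, 27/8, -81/16, 1215/128, -5103/256, 45927/1024, -216513/2048, 8444007/32768, -42220035/65536, …
L₀ from L_f via x↦r, Dx↦r'^{-1}Dx.
h=∫₀ˣh₀: take L = L₀·Dx.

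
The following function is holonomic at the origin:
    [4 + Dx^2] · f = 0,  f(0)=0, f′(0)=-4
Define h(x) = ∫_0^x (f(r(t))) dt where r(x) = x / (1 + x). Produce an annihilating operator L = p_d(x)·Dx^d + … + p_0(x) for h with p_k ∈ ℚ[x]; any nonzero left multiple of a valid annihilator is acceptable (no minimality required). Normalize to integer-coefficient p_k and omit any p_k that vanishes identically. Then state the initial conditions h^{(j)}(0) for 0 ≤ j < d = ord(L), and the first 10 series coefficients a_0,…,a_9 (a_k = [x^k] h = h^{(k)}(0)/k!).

f: a_k = 0, -4, 0, 8/3, 0, -8/15, 0, 16/315, 0, -8/2835, …
Substitute x→r, Dx→(1/r')Dx; clear ⇒ L₀.
∫: right-multiply L₀ by Dx.
L = 4·Dx + (2 + 6·x + 6·x^2 + 2·x^3)·Dx^2 + (1 + 4·x + 6·x^2 + 4·x^3 + x^4)·Dx^3  (order 3).
h: a_k = 0, 0, -2, 4/3, -1/3, -4/5, 86/45, -20/7, 2209/630, -1516/405, …
ICs: h(0) = 0, h′(0) = 0, h′′(0) = -4.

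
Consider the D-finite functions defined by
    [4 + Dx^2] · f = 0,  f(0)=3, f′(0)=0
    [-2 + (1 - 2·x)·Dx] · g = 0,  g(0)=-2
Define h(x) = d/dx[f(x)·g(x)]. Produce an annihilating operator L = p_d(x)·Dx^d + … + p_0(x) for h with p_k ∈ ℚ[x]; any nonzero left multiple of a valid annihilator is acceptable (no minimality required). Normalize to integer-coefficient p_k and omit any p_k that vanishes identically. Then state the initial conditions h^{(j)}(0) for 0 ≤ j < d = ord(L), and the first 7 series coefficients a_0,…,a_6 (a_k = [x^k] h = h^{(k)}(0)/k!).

L = (-4 - 16·x + 16·x^2) + (-4 + 8·x)·Dx + (1 - 4·x + 4·x^2)·Dx^2  (order 2).
h: a_k = -12, -24, -72, -208, -520, -6224/5, -43568/15, …
ICs: h(0) = -12, h′(0) = -24.

f: a_k = 3, 0, -6, 0, 2, 0, -4/15, …
g: a_k = -2, -4, -8, -16, -32, -64, -128, …
Product ⇒ symmetric product L₀, ord ≤ 2.
Differentiate: ansatz ord ≤ ord L₀ ⇒ L.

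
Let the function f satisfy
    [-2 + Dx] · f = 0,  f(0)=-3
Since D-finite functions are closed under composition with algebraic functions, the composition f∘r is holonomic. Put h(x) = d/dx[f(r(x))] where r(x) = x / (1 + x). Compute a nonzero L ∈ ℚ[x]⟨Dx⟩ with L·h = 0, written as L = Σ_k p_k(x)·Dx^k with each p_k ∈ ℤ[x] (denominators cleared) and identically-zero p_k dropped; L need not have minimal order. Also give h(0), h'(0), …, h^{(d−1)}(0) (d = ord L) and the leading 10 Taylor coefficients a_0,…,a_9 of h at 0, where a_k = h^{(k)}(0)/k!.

L = -2·x + (-1 - 2·x - x^2)·Dx  (order 1).
h: a_k = -6, 0, 6, -8, 6, -8/5, -10/3, 256/35, -142/15, 8992/945, …
ICs: h(0) = -6.

f: a_k = -3, -6, -6, -4, -2, -4/5, -4/15, -8/105, -2/105, -4/945, …
h₀=f(r): pull back L_f along r ⇒ L₀.
Differentiate: ansatz ord ≤ ord L₀ ⇒ L.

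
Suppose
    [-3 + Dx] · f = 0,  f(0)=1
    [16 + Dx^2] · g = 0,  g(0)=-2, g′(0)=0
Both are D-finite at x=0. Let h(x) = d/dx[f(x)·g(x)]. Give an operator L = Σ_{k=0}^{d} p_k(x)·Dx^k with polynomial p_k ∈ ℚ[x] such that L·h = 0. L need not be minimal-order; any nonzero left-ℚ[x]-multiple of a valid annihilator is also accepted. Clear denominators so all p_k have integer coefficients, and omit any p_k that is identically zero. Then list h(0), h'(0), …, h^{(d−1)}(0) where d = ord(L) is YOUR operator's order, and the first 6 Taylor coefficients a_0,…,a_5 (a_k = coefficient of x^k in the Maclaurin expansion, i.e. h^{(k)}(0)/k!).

L = 25 - 6·Dx + Dx^2  (order 2).
h: a_k = -6, 14, 117, 527/3, 79/4, -11753/60, …
ICs: h(0) = -6, h′(0) = 14.

f: a_k = 1, 3, 9/2, 9/2, 27/8, 81/40, …
g: a_k = -2, 0, 16, 0, -64/3, 0, …
f·g: L₀ = L_f ⊗_s L_g, ord ≤ 1·2.
h=h₀': d/dx-closure on L₀ ⇒ L.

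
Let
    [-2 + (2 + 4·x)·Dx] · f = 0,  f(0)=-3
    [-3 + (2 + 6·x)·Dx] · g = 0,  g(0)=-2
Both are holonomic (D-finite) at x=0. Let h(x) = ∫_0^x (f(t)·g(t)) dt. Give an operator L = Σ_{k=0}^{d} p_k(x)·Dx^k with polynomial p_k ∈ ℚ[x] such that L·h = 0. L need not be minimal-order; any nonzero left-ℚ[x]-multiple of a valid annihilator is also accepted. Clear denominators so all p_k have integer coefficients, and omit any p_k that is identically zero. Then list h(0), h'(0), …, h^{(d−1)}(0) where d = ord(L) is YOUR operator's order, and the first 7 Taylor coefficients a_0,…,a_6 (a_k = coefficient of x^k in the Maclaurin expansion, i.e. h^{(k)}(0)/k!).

L = (-5 - 12·x)·Dx + (2 + 10·x + 12·x^2)·Dx^2  (order 2).
h: a_k = 0, 6, 15/2, -1/4, 15/32, -303/320, 515/256, …
ICs: h(0) = 0, h′(0) = 6.

f: a_k = -3, -3, 3/2, -3/2, 15/8, -21/8, 63/16, …
g: a_k = -2, -3, 9/4, -27/8, 405/64, -1701/128, 15309/512, …
Sym-product of L_f,L_g gives L₀ (≤ ord 1).
h=∫₀ˣh₀: take L = L₀·Dx.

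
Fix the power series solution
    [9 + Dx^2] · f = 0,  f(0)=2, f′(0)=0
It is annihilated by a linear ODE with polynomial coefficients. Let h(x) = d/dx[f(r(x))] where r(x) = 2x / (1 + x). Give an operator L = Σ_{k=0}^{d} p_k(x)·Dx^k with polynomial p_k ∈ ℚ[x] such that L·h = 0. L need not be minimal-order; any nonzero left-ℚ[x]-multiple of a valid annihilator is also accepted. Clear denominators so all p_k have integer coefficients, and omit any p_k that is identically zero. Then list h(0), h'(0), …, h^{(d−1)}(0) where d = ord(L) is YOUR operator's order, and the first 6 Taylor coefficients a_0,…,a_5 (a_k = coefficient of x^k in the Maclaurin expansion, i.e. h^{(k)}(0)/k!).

f: a_k = 2, 0, -9, 0, 27/4, 0, …
f∘r: x↦r, Dx↦Dx/r' in L_f ⇒ L₀.
Derive L from L₀ (diff closure).
L = (42 + 12·x + 6·x^2) + (6 + 18·x + 18·x^2 + 6·x^3)·Dx + (1 + 4·x + 6·x^2 + 4·x^3 + x^4)·Dx^2  (order 2).
h: a_k = 0, -72, 216, 0, -1440, 23112/5, …
ICs: h(0) = 0, h′(0) = -72.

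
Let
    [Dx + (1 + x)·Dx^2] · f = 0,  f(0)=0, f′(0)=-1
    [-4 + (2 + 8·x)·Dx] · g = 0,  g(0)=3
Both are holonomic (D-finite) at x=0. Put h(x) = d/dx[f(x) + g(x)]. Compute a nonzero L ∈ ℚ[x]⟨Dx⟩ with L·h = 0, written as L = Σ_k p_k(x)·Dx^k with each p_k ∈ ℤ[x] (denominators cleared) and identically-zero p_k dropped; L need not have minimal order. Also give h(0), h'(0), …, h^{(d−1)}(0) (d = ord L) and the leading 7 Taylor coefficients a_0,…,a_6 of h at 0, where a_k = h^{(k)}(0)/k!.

f: a_k = 0, -1, 1/2, -1/3, 1/4, -1/5, 1/6, …
g: a_k = 3, 6, -6, 12, -30, 84, -252, …
h₀=f+g: left-lcm gives L₀, ord ≤ 3.
Derive L from L₀ (diff closure).
L = (-8 + 4·x) + (-10 - 8·x + 20·x^2)·Dx + (-1 - 3·x + 6·x^2 + 8·x^3)·Dx^2  (order 2).
h: a_k = 5, -11, 35, -119, 419, -1511, 5543, …
ICs: h(0) = 5, h′(0) = -11.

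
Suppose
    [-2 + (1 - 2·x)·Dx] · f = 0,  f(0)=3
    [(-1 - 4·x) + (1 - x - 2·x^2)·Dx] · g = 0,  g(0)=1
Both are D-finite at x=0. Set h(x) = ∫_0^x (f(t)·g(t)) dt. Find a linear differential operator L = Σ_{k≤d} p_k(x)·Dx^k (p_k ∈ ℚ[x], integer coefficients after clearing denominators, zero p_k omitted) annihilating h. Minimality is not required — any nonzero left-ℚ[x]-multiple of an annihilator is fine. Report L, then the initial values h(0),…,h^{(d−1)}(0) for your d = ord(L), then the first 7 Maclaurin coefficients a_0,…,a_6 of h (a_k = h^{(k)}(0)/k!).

L = (3 + 6·x)·Dx + (-1 + x + 2·x^2)·Dx^2  (order 2).
h: a_k = 0, 3, 9/2, 9, 69/4, 171/5, 135/2, …
ICs: h(0) = 0, h′(0) = 3.

f: a_k = 3, 6, 12, 24, 48, 96, 192, …
g: a_k = 1, 1, 3, 5, 11, 21, 43, …
f·g: L₀ = L_f ⊗_s L_g, ord ≤ 1·1.
∫: right-multiply L₀ by Dx.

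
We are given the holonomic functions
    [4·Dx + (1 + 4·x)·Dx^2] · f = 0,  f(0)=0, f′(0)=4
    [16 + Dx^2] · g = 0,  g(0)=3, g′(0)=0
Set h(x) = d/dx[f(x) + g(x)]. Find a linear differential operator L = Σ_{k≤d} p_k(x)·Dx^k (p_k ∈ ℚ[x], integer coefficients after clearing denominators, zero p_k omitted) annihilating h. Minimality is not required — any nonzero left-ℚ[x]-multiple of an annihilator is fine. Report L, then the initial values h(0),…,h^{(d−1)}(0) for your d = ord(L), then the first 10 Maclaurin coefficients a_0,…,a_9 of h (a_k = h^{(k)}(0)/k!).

L = (448 + 512·x + 1024·x^2) + (48 + 320·x + 768·x^2 + 1024·x^3)·Dx + (28 + 32·x + 64·x^2)·Dx^2 + (3 + 20·x + 48·x^2 + 64·x^3)·Dx^3  (order 3).
h: a_k = 4, -64, 64, -128, 1024, -20992/5, 16384, -6877184/105, 262144, -990912512/945, …
ICs: h(0) = 4, h′(0) = -64, h′′(0) = 128.

f: a_k = 0, 4, -8, 64/3, -64, 1024/5, -2048/3, 16384/7, -8192, 262144/9, …
g: a_k = 3, 0, -24, 0, 32, 0, -256/15, 0, 512/105, 0, …
L₀ := lclm(L_f,L_g); ord L₀ ≤ 2+2.
h=h₀': d/dx-closure on L₀ ⇒ L.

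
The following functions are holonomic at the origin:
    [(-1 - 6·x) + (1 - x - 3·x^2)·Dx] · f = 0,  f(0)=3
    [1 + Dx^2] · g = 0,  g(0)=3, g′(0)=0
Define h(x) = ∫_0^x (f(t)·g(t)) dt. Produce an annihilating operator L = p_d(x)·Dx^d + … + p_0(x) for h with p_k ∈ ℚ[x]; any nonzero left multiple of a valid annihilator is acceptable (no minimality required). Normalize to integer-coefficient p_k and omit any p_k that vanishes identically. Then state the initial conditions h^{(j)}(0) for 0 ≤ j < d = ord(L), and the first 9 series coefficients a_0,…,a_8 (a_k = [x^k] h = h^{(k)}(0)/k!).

L = (5 + x + 3·x^2)·Dx + (2 + 12·x)·Dx^2 + (-1 + x + 3·x^2)·Dx^3  (order 3).
h: a_k = 0, 9, 9/2, 21/2, 117/8, 1227/40, 877/16, 9017/80, 142049/640, …
ICs: h(0) = 0, h′(0) = 9, h′′(0) = 9.

f: a_k = 3, 3, 12, 21, 57, 120, 291, 651, 1524, …
g: a_k = 3, 0, -3/2, 0, 1/8, 0, -1/240, 0, 1/13440, …
L₀ := L_f ⊗_s L_g (sym. prod.), ord ≤ 2.
h=∫h₀ ⇒ L = L₀·Dx.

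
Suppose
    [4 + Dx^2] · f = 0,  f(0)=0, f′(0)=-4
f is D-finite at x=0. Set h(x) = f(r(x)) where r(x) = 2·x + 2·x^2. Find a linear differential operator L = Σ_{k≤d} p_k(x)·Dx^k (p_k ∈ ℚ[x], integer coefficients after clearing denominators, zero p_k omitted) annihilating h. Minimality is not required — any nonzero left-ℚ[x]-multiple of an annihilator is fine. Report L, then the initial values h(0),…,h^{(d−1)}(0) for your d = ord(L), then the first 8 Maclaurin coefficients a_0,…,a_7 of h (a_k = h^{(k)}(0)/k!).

f: a_k = 0, -4, 0, 8/3, 0, -8/15, 0, 16/315, …
f∘r: x↦r, Dx↦Dx/r' in L_f ⇒ L₀.
L = (16 + 96·x + 192·x^2 + 128·x^3) - 2·Dx + (1 + 2·x)·Dx^2  (order 2).
h: a_k = 0, -8, -8, 64/3, 64, 704/15, -64, -51712/315, …
ICs: h(0) = 0, h′(0) = -8.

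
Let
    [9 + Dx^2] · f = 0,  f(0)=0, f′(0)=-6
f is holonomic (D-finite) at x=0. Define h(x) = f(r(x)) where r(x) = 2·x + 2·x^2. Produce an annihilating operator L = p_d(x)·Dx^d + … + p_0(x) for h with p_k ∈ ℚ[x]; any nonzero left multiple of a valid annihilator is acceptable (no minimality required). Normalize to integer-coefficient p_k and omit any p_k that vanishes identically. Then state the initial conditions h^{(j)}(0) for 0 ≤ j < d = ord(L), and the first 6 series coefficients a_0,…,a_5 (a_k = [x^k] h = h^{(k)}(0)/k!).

f: a_k = 0, -6, 0, 9, 0, -81/20, …
f∘r: x↦r, Dx↦Dx/r' in L_f ⇒ L₀.
L = (36 + 216·x + 432·x^2 + 288·x^3) - 2·Dx + (1 + 2·x)·Dx^2  (order 2).
h: a_k = 0, -12, -12, 72, 216, 432/5, …
ICs: h(0) = 0, h′(0) = -12.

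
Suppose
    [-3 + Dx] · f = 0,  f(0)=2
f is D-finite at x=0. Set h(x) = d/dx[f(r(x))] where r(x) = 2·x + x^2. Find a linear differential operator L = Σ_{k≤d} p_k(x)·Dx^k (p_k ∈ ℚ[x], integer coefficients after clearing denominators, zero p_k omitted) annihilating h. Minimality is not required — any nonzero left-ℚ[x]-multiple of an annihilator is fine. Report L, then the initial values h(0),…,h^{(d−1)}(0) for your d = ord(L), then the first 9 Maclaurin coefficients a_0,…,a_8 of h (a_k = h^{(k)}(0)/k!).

L = (7 + 12·x + 6·x^2) + (-1 - x)·Dx  (order 1).
h: a_k = 12, 84, 324, 900, 1998, 18738/5, 30726/5, 315522/35, 24057/2, …
ICs: h(0) = 12.

f: a_k = 2, 6, 9, 9, 27/4, 81/20, 81/40, 243/280, 729/2240, …
h₀=f(r): pull back L_f along r ⇒ L₀.
h₀' ⇒ L via d/dx closure of L₀.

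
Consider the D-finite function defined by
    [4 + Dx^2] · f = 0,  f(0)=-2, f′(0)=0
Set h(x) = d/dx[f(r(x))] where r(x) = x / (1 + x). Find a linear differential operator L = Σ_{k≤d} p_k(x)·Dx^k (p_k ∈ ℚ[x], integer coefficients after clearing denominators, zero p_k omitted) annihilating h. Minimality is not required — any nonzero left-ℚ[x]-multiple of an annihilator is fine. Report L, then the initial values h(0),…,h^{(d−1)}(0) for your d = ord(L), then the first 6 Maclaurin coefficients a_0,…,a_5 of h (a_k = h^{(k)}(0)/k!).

f: a_k = -2, 0, 4, 0, -4/3, 0, …
L₀ from L_f via x↦r, Dx↦r'^{-1}Dx.
h₀' ⇒ L via d/dx closure of L₀.
L = (10 + 12·x + 6·x^2) + (6 + 18·x + 18·x^2 + 6·x^3)·Dx + (1 + 4·x + 6·x^2 + 4·x^3 + x^4)·Dx^2  (order 2).
h: a_k = 0, 8, -24, 128/3, -160/3, 616/15, …
ICs: h(0) = 0, h′(0) = 8.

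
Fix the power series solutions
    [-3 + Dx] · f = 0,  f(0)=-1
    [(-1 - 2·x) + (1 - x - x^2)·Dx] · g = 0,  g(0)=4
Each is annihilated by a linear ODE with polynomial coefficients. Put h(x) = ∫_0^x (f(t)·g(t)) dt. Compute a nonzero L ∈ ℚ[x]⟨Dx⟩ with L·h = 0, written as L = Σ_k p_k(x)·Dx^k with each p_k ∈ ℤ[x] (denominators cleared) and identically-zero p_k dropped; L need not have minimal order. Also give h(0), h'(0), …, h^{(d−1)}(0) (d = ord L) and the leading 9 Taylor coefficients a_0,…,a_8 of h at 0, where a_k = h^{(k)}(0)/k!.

f: a_k = -1, -3, -9/2, -9/2, -27/8, -81/40, -81/80, -243/560, -729/4480, …
g: a_k = 4, 4, 8, 12, 20, 32, 52, 84, 136, …
L₀ := L_f ⊗_s L_g (sym. prod.), ord ≤ 1.
∫: right-multiply L₀ by Dx.
L = (4 - x - 3·x^2)·Dx + (-1 + x + x^2)·Dx^2  (order 2).
h: a_k = 0, -4, -8, -38/3, -18, -247/10, -509/15, -6623/140, -18777/280, …
ICs: h(0) = 0, h′(0) = -4.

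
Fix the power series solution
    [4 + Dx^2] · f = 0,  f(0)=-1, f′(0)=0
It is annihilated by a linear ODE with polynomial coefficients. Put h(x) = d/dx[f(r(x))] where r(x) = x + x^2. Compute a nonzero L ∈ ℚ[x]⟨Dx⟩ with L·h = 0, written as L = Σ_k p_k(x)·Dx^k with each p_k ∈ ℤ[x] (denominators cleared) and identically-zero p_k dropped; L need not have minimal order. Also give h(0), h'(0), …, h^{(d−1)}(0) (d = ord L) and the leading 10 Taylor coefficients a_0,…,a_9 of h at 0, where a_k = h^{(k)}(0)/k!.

L = (16 + 32·x + 96·x^2 + 128·x^3 + 64·x^4) + (-6 - 12·x)·Dx + (1 + 4·x + 4·x^2)·Dx^2  (order 2).
h: a_k = 0, 4, 12, 16/3, -40/3, -352/15, -224/15, 1664/315, 544/35, 32768/2835, …
ICs: h(0) = 0, h′(0) = 4.

f: a_k = -1, 0, 2, 0, -2/3, 0, 4/45, 0, -2/315, 0, …
Change of var in L_f (x↦r) gives L₀.
Differentiate: ansatz ord ≤ ord L₀ ⇒ L.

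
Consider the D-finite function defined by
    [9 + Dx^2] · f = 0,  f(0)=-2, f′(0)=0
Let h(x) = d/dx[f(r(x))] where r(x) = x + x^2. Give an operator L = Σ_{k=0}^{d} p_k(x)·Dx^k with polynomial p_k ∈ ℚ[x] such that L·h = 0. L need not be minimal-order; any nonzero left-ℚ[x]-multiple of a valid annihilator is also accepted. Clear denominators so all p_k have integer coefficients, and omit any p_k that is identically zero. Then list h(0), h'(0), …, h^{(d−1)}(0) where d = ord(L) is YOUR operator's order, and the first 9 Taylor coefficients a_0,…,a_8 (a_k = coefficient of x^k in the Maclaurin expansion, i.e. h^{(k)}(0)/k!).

f: a_k = -2, 0, 9, 0, -27/4, 0, 81/40, 0, -729/2240, …
Substitute x→r, Dx→(1/r')Dx; clear ⇒ L₀.
Derive L from L₀ (diff closure).
L = (21 + 72·x + 216·x^2 + 288·x^3 + 144·x^4) + (-6 - 12·x)·Dx + (1 + 4·x + 4·x^2)·Dx^2  (order 2).
h: a_k = 0, 18, 54, 9, -135, -4617/20, -2079/20, 52191/280, 95499/280, …
ICs: h(0) = 0, h′(0) = 18.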